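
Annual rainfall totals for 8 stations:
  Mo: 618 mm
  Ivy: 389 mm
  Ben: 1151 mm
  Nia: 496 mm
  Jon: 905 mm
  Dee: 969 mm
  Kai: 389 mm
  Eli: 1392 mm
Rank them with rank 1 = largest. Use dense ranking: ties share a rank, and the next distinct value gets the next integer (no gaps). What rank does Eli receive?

1

Sorted (descending): 1392, 1151, 969, 905, 618, 496, 389, 389
The 2 values of 389 share dense rank 7.
Remaining distinct values take the next consecutive integers.
Eli has value 1392 mm → rank 1.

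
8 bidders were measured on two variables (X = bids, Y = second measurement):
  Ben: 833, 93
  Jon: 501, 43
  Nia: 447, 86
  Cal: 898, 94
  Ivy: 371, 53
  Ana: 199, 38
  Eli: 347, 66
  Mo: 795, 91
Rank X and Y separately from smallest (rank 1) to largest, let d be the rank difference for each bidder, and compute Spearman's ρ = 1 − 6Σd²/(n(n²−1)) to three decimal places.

Ranks of variable 1: 7, 5, 4, 8, 3, 1, 2, 6
Ranks of variable 2: 7, 2, 5, 8, 3, 1, 4, 6
d = r₁ − r₂: 0, 3, -1, 0, 0, 0, -2, 0
d²: 0, 9, 1, 0, 0, 0, 4, 0; Σd² = 14
ρ = 1 − 6·14/(8·63) = 1 − 84/504 = 0.833

0.833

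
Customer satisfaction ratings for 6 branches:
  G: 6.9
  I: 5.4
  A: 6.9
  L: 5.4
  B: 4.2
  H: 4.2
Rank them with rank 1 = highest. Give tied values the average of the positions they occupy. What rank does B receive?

5.5

Sorted (descending): 6.9, 6.9, 5.4, 5.4, 4.2, 4.2
The 2 values of 6.9 occupy positions 1–2 → average rank (1+2)/2 = 1.5.
The 2 values of 5.4 occupy positions 3–4 → average rank (3+4)/2 = 3.5.
The 2 values of 4.2 occupy positions 5–6 → average rank (5+6)/2 = 5.5.
B has value 4.2 → rank 5.5.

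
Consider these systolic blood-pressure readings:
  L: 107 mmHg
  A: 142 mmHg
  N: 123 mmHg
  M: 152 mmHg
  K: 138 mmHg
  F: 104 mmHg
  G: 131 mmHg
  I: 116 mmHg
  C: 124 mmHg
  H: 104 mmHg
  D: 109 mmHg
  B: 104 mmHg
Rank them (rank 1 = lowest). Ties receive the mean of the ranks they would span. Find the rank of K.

Sorted (ascending): 104, 104, 104, 107, 109, 116, 123, 124, 131, 138, 142, 152
The 3 values of 104 occupy positions 1–3 → average rank 2.
K has value 138 mmHg → rank 10.

10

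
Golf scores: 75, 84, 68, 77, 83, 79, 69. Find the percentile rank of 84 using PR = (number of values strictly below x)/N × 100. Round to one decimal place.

N = 7.
Strictly below 84: 6. Equal to 84: 1.
PR = 6/7 × 100 = 85.7

85.7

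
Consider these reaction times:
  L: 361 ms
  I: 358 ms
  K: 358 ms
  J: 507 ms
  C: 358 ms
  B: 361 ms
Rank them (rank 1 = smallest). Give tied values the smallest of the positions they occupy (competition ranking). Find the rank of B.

4

Sorted (ascending): 358, 358, 358, 361, 361, 507
The 3 values of 358 occupy positions 1–3 → each gets rank 1.
The 2 values of 361 occupy positions 4–5 → each gets rank 4.
B has value 361 ms → rank 4.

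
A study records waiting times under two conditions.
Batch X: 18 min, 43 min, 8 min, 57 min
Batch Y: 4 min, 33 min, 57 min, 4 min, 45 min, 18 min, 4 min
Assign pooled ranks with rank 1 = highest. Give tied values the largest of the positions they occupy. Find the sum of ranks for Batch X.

21

Sorted (descending): 57, 57, 45, 43, 33, 18, 18, 8, 4, 4, 4
The 2 values of 57 occupy positions 1–2 → each gets rank 2.
The 2 values of 18 occupy positions 6–7 → each gets rank 7.
The 3 values of 4 occupy positions 9–11 → each gets rank 11.
Batch X values → pooled ranks: 18→7, 43→4, 8→8, 57→2
Rank sum = 7 + 4 + 8 + 2 = 21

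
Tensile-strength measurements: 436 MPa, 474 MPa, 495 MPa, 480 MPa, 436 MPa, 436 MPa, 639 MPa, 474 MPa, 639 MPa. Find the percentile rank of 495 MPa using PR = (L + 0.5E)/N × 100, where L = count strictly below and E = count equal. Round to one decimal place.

N = 9.
Strictly below 495: 6. Equal to 495: 1.
PR = (6 + 0.5·1)/9 × 100 = 72.2

72.2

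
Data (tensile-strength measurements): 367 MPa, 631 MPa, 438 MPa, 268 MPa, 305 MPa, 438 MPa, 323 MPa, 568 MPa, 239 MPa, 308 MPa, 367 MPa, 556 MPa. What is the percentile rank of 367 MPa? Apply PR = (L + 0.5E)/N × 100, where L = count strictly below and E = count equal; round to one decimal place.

50.0

N = 12.
Strictly below 367: 5. Equal to 367: 2.
PR = (5 + 0.5·2)/12 × 100 = 50.0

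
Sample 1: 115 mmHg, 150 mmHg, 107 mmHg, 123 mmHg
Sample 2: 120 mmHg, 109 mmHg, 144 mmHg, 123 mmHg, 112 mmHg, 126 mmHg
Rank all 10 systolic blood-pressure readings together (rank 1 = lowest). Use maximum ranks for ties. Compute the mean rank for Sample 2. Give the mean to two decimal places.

5.67

Sorted (ascending): 107, 109, 112, 115, 120, 123, 123, 126, 144, 150
The 2 values of 123 occupy positions 6–7 → each gets rank 7.
Sample 2 values → pooled ranks: 120→5, 109→2, 144→9, 123→7, 112→3, 126→8
Mean rank = (5 + 2 + 9 + 7 + 3 + 8) / 6 = 5.67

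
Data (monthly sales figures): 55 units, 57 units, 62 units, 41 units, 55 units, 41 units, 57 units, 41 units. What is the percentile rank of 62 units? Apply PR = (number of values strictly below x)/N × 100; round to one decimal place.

N = 8.
Strictly below 62: 7. Equal to 62: 1.
PR = 7/8 × 100 = 87.5

87.5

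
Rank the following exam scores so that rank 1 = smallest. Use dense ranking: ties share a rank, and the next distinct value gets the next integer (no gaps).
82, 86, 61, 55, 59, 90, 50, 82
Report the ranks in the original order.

5, 6, 4, 2, 3, 7, 1, 5

Sorted (ascending): 50, 55, 59, 61, 82, 82, 86, 90
The 2 values of 82 share dense rank 5.
Remaining distinct values take the next consecutive integers.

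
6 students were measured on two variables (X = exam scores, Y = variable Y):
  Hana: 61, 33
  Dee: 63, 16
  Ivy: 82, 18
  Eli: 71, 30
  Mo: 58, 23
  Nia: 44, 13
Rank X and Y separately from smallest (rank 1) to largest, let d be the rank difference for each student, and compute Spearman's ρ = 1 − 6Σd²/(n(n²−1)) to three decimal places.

0.257

Ranks of variable 1: 3, 4, 6, 5, 2, 1
Ranks of variable 2: 6, 2, 3, 5, 4, 1
d = r₁ − r₂: -3, 2, 3, 0, -2, 0
d²: 9, 4, 9, 0, 4, 0; Σd² = 26
ρ = 1 − 6·26/(6·35) = 1 − 156/210 = 0.257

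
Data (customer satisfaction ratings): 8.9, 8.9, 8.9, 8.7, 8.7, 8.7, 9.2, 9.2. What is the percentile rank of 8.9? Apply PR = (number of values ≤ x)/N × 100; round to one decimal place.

75.0

N = 8.
Strictly below 8.9: 3. Equal to 8.9: 3.
PR = 6/8 × 100 = 75.0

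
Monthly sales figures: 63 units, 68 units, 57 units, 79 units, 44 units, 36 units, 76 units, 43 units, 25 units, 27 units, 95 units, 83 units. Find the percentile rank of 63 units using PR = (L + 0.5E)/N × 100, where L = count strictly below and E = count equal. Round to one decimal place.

54.2

N = 12.
Strictly below 63: 6. Equal to 63: 1.
PR = (6 + 0.5·1)/12 × 100 = 54.2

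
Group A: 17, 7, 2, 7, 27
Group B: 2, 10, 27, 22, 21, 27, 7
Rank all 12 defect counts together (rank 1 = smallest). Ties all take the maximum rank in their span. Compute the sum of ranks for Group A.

31

Sorted (ascending): 2, 2, 7, 7, 7, 10, 17, 21, 22, 27, 27, 27
The 2 values of 2 occupy positions 1–2 → each gets rank 2.
The 3 values of 7 occupy positions 3–5 → each gets rank 5.
The 3 values of 27 occupy positions 10–12 → each gets rank 12.
Group A values → pooled ranks: 17→7, 7→5, 2→2, 7→5, 27→12
Rank sum = 7 + 5 + 2 + 5 + 12 = 31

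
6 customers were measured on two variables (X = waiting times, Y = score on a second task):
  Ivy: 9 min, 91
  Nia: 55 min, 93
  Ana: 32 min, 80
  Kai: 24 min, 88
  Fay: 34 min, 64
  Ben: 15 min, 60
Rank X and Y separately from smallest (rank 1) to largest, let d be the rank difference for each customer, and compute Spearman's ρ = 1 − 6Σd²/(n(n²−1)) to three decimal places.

Ranks of variable 1: 1, 6, 4, 3, 5, 2
Ranks of variable 2: 5, 6, 3, 4, 2, 1
d = r₁ − r₂: -4, 0, 1, -1, 3, 1
d²: 16, 0, 1, 1, 9, 1; Σd² = 28
ρ = 1 − 6·28/(6·35) = 1 − 168/210 = 0.200

0.200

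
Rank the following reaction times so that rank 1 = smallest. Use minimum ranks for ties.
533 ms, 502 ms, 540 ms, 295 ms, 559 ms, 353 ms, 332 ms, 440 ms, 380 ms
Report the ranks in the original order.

Sorted (ascending): 295, 332, 353, 380, 440, 502, 533, 540, 559
No ties — each value takes its position as its rank.

7, 6, 8, 1, 9, 3, 2, 5, 4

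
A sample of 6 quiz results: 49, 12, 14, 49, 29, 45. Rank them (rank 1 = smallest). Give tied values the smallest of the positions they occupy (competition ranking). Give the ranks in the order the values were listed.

5, 1, 2, 5, 3, 4

Sorted (ascending): 12, 14, 29, 45, 49, 49
The 2 values of 49 occupy positions 5–6 → each gets rank 5.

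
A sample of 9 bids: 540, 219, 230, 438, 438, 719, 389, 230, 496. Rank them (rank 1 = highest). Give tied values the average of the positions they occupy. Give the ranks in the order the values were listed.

Sorted (descending): 719, 540, 496, 438, 438, 389, 230, 230, 219
The 2 values of 438 occupy positions 4–5 → average rank (4+5)/2 = 4.5.
The 2 values of 230 occupy positions 7–8 → average rank (7+8)/2 = 7.5.

2, 9, 7.5, 4.5, 4.5, 1, 6, 7.5, 3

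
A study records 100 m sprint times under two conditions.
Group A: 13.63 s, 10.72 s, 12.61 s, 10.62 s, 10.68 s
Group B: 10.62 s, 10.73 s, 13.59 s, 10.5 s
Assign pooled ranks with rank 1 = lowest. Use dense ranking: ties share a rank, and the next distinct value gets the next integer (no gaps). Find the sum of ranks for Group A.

23

Sorted (ascending): 10.5, 10.62, 10.62, 10.68, 10.72, 10.73, 12.61, 13.59, 13.63
The 2 values of 10.62 share dense rank 2.
Remaining distinct values take the next consecutive integers.
Group A values → pooled ranks: 13.63→8, 10.72→4, 12.61→6, 10.62→2, 10.68→3
Rank sum = 8 + 4 + 6 + 2 + 3 = 23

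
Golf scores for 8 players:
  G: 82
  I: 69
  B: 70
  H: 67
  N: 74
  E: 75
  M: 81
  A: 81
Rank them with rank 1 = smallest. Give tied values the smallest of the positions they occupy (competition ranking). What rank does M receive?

Sorted (ascending): 67, 69, 70, 74, 75, 81, 81, 82
The 2 values of 81 occupy positions 6–7 → each gets rank 6.
M has value 81 → rank 6.

6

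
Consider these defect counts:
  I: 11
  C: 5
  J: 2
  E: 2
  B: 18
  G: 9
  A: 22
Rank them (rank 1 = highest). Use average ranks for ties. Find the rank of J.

6.5

Sorted (descending): 22, 18, 11, 9, 5, 2, 2
The 2 values of 2 occupy positions 6–7 → average rank (6+7)/2 = 6.5.
J has value 2 → rank 6.5.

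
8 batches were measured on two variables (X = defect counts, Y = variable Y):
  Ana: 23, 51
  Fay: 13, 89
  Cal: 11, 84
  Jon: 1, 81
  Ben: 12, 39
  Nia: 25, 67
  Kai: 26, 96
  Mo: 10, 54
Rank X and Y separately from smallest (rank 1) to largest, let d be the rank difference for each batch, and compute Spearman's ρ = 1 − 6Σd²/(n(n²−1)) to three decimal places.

Ranks of variable 1: 6, 5, 3, 1, 4, 7, 8, 2
Ranks of variable 2: 2, 7, 6, 5, 1, 4, 8, 3
d = r₁ − r₂: 4, -2, -3, -4, 3, 3, 0, -1
d²: 16, 4, 9, 16, 9, 9, 0, 1; Σd² = 64
ρ = 1 − 6·64/(8·63) = 1 − 384/504 = 0.238

0.238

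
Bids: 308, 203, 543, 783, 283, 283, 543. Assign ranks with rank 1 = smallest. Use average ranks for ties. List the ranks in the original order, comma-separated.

Sorted (ascending): 203, 283, 283, 308, 543, 543, 783
The 2 values of 283 occupy positions 2–3 → average rank (2+3)/2 = 2.5.
The 2 values of 543 occupy positions 5–6 → average rank (5+6)/2 = 5.5.

4, 1, 5.5, 7, 2.5, 2.5, 5.5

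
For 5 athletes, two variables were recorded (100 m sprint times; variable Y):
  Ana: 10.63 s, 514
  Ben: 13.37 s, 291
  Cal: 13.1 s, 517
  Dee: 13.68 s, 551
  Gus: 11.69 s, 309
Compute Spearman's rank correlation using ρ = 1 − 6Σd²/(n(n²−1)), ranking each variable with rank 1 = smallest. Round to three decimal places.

0.300

Ranks of variable 1: 1, 4, 3, 5, 2
Ranks of variable 2: 3, 1, 4, 5, 2
d = r₁ − r₂: -2, 3, -1, 0, 0
d²: 4, 9, 1, 0, 0; Σd² = 14
ρ = 1 − 6·14/(5·24) = 1 − 84/120 = 0.300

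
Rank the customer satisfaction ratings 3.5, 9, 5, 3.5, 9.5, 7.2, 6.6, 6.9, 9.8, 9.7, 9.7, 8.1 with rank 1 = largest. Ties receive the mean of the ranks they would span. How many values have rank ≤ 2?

Sorted (descending): 9.8, 9.7, 9.7, 9.5, 9, 8.1, 7.2, 6.9, 6.6, 5, 3.5, 3.5
The 2 values of 9.7 occupy positions 2–3 → average rank (2+3)/2 = 2.5.
The 2 values of 3.5 occupy positions 11–12 → average rank (11+12)/2 = 11.5.
Ranks ≤ 2: {1} → 1 value.

1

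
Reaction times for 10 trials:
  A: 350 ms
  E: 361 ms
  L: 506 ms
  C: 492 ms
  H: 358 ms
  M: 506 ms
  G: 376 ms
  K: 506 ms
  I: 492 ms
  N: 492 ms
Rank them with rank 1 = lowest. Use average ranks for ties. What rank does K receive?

9

Sorted (ascending): 350, 358, 361, 376, 492, 492, 492, 506, 506, 506
The 3 values of 492 occupy positions 5–7 → average rank 6.
The 3 values of 506 occupy positions 8–10 → average rank 9.
K has value 506 ms → rank 9.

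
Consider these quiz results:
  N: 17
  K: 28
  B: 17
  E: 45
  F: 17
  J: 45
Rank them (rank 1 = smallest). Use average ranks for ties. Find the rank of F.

2

Sorted (ascending): 17, 17, 17, 28, 45, 45
The 3 values of 17 occupy positions 1–3 → average rank 2.
The 2 values of 45 occupy positions 5–6 → average rank (5+6)/2 = 5.5.
F has value 17 → rank 2.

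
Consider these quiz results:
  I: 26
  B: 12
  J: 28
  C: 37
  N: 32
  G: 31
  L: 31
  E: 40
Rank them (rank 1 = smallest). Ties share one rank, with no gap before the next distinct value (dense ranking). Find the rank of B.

1

Sorted (ascending): 12, 26, 28, 31, 31, 32, 37, 40
The 2 values of 31 share dense rank 4.
Remaining distinct values take the next consecutive integers.
B has value 12 → rank 1.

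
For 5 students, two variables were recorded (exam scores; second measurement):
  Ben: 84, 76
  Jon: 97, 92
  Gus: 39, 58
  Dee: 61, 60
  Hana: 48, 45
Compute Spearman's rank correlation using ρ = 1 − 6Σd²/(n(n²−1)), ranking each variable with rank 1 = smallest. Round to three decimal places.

0.900

Ranks of variable 1: 4, 5, 1, 3, 2
Ranks of variable 2: 4, 5, 2, 3, 1
d = r₁ − r₂: 0, 0, -1, 0, 1
d²: 0, 0, 1, 0, 1; Σd² = 2
ρ = 1 − 6·2/(5·24) = 1 − 12/120 = 0.900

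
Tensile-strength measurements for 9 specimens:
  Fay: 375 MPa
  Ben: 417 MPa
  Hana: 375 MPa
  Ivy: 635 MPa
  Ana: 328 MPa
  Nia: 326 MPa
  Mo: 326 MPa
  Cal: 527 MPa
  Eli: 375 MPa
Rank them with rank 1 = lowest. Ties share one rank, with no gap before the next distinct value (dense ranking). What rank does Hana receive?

3

Sorted (ascending): 326, 326, 328, 375, 375, 375, 417, 527, 635
The 2 values of 326 share dense rank 1.
The 3 values of 375 share dense rank 3.
Remaining distinct values take the next consecutive integers.
Hana has value 375 MPa → rank 3.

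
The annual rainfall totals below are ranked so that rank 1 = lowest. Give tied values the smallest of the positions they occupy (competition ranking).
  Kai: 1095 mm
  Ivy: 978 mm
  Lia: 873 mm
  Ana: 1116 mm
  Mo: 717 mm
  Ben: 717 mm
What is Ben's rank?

1

Sorted (ascending): 717, 717, 873, 978, 1095, 1116
The 2 values of 717 occupy positions 1–2 → each gets rank 1.
Ben has value 717 mm → rank 1.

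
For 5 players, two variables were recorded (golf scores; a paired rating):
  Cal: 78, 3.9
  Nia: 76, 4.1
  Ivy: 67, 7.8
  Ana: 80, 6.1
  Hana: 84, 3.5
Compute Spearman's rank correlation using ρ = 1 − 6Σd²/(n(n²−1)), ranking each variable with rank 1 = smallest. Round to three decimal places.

Ranks of variable 1: 3, 2, 1, 4, 5
Ranks of variable 2: 2, 3, 5, 4, 1
d = r₁ − r₂: 1, -1, -4, 0, 4
d²: 1, 1, 16, 0, 16; Σd² = 34
ρ = 1 − 6·34/(5·24) = 1 − 204/120 = -0.700

-0.700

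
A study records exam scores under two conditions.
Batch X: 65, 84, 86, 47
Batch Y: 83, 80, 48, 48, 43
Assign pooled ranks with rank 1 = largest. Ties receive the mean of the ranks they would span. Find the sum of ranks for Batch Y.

Sorted (descending): 86, 84, 83, 80, 65, 48, 48, 47, 43
The 2 values of 48 occupy positions 6–7 → average rank (6+7)/2 = 6.5.
Batch Y values → pooled ranks: 83→3, 80→4, 48→6.5, 48→6.5, 43→9
Rank sum = 3 + 4 + 6.5 + 6.5 + 9 = 29

29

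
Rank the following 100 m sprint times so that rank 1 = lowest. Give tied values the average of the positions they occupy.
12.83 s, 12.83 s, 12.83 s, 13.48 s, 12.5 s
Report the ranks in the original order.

3, 3, 3, 5, 1

Sorted (ascending): 12.5, 12.83, 12.83, 12.83, 13.48
The 3 values of 12.83 occupy positions 2–4 → average rank 3.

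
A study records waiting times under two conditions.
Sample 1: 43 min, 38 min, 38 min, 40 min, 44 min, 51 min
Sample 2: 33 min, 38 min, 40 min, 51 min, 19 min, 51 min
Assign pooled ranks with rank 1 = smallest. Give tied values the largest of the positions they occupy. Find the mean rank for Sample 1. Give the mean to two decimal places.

Sorted (ascending): 19, 33, 38, 38, 38, 40, 40, 43, 44, 51, 51, 51
The 3 values of 38 occupy positions 3–5 → each gets rank 5.
The 2 values of 40 occupy positions 6–7 → each gets rank 7.
The 3 values of 51 occupy positions 10–12 → each gets rank 12.
Sample 1 values → pooled ranks: 43→8, 38→5, 38→5, 40→7, 44→9, 51→12
Mean rank = (8 + 5 + 5 + 7 + 9 + 12) / 6 = 7.67

7.67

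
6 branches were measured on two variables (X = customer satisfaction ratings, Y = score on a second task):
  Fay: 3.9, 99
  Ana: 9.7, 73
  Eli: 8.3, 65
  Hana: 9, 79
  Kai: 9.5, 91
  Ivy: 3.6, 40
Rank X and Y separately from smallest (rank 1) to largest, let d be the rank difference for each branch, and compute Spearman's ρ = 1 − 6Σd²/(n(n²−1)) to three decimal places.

Ranks of variable 1: 2, 6, 3, 4, 5, 1
Ranks of variable 2: 6, 3, 2, 4, 5, 1
d = r₁ − r₂: -4, 3, 1, 0, 0, 0
d²: 16, 9, 1, 0, 0, 0; Σd² = 26
ρ = 1 − 6·26/(6·35) = 1 − 156/210 = 0.257

0.257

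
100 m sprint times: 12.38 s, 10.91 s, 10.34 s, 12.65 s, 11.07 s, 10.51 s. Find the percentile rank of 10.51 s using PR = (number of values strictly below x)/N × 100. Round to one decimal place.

16.7

N = 6.
Strictly below 10.51: 1. Equal to 10.51: 1.
PR = 1/6 × 100 = 16.7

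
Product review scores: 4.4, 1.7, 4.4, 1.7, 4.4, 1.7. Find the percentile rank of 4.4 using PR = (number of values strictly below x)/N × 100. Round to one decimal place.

50.0

N = 6.
Strictly below 4.4: 3. Equal to 4.4: 3.
PR = 3/6 × 100 = 50.0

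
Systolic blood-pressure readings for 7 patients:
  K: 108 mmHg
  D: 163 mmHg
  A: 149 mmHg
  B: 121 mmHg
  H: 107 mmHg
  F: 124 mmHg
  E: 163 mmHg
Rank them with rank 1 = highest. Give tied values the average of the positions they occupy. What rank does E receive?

1.5

Sorted (descending): 163, 163, 149, 124, 121, 108, 107
The 2 values of 163 occupy positions 1–2 → average rank (1+2)/2 = 1.5.
E has value 163 mmHg → rank 1.5.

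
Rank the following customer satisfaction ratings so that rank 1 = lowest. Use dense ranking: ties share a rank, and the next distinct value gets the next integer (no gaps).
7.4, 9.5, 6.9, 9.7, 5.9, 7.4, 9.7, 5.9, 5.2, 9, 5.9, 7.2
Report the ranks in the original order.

Sorted (ascending): 5.2, 5.9, 5.9, 5.9, 6.9, 7.2, 7.4, 7.4, 9, 9.5, 9.7, 9.7
The 3 values of 5.9 share dense rank 2.
The 2 values of 7.4 share dense rank 5.
The 2 values of 9.7 share dense rank 8.
Remaining distinct values take the next consecutive integers.

5, 7, 3, 8, 2, 5, 8, 2, 1, 6, 2, 4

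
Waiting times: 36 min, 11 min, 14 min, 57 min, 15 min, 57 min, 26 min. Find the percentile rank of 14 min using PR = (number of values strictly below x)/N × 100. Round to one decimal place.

N = 7.
Strictly below 14: 1. Equal to 14: 1.
PR = 1/7 × 100 = 14.3

14.3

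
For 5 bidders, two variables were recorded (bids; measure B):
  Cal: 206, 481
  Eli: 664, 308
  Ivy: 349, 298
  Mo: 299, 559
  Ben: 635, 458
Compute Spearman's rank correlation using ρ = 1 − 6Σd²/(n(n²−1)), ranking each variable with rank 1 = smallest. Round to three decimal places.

Ranks of variable 1: 1, 5, 3, 2, 4
Ranks of variable 2: 4, 2, 1, 5, 3
d = r₁ − r₂: -3, 3, 2, -3, 1
d²: 9, 9, 4, 9, 1; Σd² = 32
ρ = 1 − 6·32/(5·24) = 1 − 192/120 = -0.600

-0.600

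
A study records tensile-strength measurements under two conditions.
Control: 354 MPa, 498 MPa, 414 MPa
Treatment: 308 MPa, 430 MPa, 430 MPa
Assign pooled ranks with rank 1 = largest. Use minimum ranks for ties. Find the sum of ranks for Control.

Sorted (descending): 498, 430, 430, 414, 354, 308
The 2 values of 430 occupy positions 2–3 → each gets rank 2.
Control values → pooled ranks: 354→5, 498→1, 414→4
Rank sum = 5 + 1 + 4 = 10

10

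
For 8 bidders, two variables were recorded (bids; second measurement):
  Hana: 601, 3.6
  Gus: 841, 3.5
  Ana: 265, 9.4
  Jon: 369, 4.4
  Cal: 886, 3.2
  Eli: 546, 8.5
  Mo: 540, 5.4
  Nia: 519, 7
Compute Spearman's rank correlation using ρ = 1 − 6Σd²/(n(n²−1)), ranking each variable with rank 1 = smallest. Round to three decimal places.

Ranks of variable 1: 6, 7, 1, 2, 8, 5, 4, 3
Ranks of variable 2: 3, 2, 8, 4, 1, 7, 5, 6
d = r₁ − r₂: 3, 5, -7, -2, 7, -2, -1, -3
d²: 9, 25, 49, 4, 49, 4, 1, 9; Σd² = 150
ρ = 1 − 6·150/(8·63) = 1 − 900/504 = -0.786

-0.786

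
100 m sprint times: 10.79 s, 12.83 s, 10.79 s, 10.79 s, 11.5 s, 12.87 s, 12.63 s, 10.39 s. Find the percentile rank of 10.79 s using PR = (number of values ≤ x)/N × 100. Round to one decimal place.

50.0

N = 8.
Strictly below 10.79: 1. Equal to 10.79: 3.
PR = 4/8 × 100 = 50.0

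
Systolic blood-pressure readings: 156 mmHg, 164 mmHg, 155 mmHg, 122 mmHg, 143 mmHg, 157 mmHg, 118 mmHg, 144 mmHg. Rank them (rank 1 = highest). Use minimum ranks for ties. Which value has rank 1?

Sorted (descending): 164, 157, 156, 155, 144, 143, 122, 118
No ties — each value takes its position as its rank.
Rank 1 → value 164.

164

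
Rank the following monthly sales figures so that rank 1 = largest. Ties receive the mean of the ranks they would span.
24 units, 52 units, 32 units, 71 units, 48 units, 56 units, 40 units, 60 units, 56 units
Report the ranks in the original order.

9, 5, 8, 1, 6, 3.5, 7, 2, 3.5

Sorted (descending): 71, 60, 56, 56, 52, 48, 40, 32, 24
The 2 values of 56 occupy positions 3–4 → average rank (3+4)/2 = 3.5.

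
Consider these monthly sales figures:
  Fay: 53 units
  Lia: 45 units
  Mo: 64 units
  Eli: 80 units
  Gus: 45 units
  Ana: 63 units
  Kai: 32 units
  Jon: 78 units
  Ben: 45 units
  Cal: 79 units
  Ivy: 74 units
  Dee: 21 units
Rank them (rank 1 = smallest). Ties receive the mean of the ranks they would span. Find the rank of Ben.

Sorted (ascending): 21, 32, 45, 45, 45, 53, 63, 64, 74, 78, 79, 80
The 3 values of 45 occupy positions 3–5 → average rank 4.
Ben has value 45 units → rank 4.

4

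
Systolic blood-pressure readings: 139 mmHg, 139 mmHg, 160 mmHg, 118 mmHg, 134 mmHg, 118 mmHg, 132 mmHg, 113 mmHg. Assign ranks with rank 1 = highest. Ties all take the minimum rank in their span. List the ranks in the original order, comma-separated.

Sorted (descending): 160, 139, 139, 134, 132, 118, 118, 113
The 2 values of 139 occupy positions 2–3 → each gets rank 2.
The 2 values of 118 occupy positions 6–7 → each gets rank 6.

2, 2, 1, 6, 4, 6, 5, 8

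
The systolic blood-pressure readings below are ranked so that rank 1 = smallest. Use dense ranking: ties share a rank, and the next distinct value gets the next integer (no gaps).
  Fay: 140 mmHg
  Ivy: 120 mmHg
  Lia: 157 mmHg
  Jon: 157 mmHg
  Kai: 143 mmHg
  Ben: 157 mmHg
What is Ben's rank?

Sorted (ascending): 120, 140, 143, 157, 157, 157
The 3 values of 157 share dense rank 4.
Remaining distinct values take the next consecutive integers.
Ben has value 157 mmHg → rank 4.

4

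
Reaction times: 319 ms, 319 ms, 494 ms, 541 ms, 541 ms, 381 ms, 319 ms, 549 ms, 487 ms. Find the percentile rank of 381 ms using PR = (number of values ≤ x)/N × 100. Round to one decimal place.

44.4

N = 9.
Strictly below 381: 3. Equal to 381: 1.
PR = 4/9 × 100 = 44.4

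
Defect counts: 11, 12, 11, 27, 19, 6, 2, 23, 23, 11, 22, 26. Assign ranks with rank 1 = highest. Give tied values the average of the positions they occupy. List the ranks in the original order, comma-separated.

Sorted (descending): 27, 26, 23, 23, 22, 19, 12, 11, 11, 11, 6, 2
The 2 values of 23 occupy positions 3–4 → average rank (3+4)/2 = 3.5.
The 3 values of 11 occupy positions 8–10 → average rank 9.

9, 7, 9, 1, 6, 11, 12, 3.5, 3.5, 9, 5, 2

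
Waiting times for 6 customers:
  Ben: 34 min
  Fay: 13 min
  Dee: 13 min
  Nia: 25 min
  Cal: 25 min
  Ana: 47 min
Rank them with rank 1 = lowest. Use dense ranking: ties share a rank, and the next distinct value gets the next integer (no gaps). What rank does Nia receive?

Sorted (ascending): 13, 13, 25, 25, 34, 47
The 2 values of 13 share dense rank 1.
The 2 values of 25 share dense rank 2.
Remaining distinct values take the next consecutive integers.
Nia has value 25 min → rank 2.

2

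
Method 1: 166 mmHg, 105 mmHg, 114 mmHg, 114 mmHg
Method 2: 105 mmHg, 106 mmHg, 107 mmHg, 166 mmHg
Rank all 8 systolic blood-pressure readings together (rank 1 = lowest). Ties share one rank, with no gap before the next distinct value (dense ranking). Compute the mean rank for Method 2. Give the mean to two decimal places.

2.75

Sorted (ascending): 105, 105, 106, 107, 114, 114, 166, 166
The 2 values of 105 share dense rank 1.
The 2 values of 114 share dense rank 4.
The 2 values of 166 share dense rank 5.
Remaining distinct values take the next consecutive integers.
Method 2 values → pooled ranks: 105→1, 106→2, 107→3, 166→5
Mean rank = (1 + 2 + 3 + 5) / 4 = 2.75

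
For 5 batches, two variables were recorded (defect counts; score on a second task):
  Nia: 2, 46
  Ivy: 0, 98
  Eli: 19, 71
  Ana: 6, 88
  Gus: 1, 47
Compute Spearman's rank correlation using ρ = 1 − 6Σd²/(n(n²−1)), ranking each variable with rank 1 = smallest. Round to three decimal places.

Ranks of variable 1: 3, 1, 5, 4, 2
Ranks of variable 2: 1, 5, 3, 4, 2
d = r₁ − r₂: 2, -4, 2, 0, 0
d²: 4, 16, 4, 0, 0; Σd² = 24
ρ = 1 − 6·24/(5·24) = 1 − 144/120 = -0.200

-0.200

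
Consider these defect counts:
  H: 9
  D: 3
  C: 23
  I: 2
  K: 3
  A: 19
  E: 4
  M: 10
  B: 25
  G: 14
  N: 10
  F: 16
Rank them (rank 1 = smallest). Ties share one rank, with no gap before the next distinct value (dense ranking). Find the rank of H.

Sorted (ascending): 2, 3, 3, 4, 9, 10, 10, 14, 16, 19, 23, 25
The 2 values of 3 share dense rank 2.
The 2 values of 10 share dense rank 5.
Remaining distinct values take the next consecutive integers.
H has value 9 → rank 4.

4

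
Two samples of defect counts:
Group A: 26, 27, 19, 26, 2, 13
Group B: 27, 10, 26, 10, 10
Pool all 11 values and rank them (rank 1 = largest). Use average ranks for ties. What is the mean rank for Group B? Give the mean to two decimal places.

6.50

Sorted (descending): 27, 27, 26, 26, 26, 19, 13, 10, 10, 10, 2
The 2 values of 27 occupy positions 1–2 → average rank (1+2)/2 = 1.5.
The 3 values of 26 occupy positions 3–5 → average rank 4.
The 3 values of 10 occupy positions 8–10 → average rank 9.
Group B values → pooled ranks: 27→1.5, 10→9, 26→4, 10→9, 10→9
Mean rank = (1.5 + 9 + 4 + 9 + 9) / 5 = 6.50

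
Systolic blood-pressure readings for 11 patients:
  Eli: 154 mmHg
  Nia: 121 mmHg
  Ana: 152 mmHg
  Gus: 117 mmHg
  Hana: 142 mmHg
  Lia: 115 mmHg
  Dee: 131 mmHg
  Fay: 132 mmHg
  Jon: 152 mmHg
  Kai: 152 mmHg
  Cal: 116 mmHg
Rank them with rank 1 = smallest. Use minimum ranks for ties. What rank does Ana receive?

8

Sorted (ascending): 115, 116, 117, 121, 131, 132, 142, 152, 152, 152, 154
The 3 values of 152 occupy positions 8–10 → each gets rank 8.
Ana has value 152 mmHg → rank 8.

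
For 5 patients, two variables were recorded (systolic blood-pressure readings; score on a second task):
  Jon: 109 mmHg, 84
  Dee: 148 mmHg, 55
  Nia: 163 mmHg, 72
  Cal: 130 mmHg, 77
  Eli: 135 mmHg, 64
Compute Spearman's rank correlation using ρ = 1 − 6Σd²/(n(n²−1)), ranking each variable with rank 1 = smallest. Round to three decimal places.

Ranks of variable 1: 1, 4, 5, 2, 3
Ranks of variable 2: 5, 1, 3, 4, 2
d = r₁ − r₂: -4, 3, 2, -2, 1
d²: 16, 9, 4, 4, 1; Σd² = 34
ρ = 1 − 6·34/(5·24) = 1 − 204/120 = -0.700

-0.700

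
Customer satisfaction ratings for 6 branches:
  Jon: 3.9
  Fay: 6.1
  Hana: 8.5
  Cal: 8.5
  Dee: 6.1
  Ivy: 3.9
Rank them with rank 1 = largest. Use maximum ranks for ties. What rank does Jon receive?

6

Sorted (descending): 8.5, 8.5, 6.1, 6.1, 3.9, 3.9
The 2 values of 8.5 occupy positions 1–2 → each gets rank 2.
The 2 values of 6.1 occupy positions 3–4 → each gets rank 4.
The 2 values of 3.9 occupy positions 5–6 → each gets rank 6.
Jon has value 3.9 → rank 6.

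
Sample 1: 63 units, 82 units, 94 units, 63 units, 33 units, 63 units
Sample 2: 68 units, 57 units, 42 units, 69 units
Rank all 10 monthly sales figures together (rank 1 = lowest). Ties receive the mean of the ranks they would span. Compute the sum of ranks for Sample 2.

Sorted (ascending): 33, 42, 57, 63, 63, 63, 68, 69, 82, 94
The 3 values of 63 occupy positions 4–6 → average rank 5.
Sample 2 values → pooled ranks: 68→7, 57→3, 42→2, 69→8
Rank sum = 7 + 3 + 2 + 8 = 20

20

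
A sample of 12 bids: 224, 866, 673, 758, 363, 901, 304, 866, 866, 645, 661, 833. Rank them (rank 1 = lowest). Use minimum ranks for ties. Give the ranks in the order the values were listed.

1, 9, 6, 7, 3, 12, 2, 9, 9, 4, 5, 8

Sorted (ascending): 224, 304, 363, 645, 661, 673, 758, 833, 866, 866, 866, 901
The 3 values of 866 occupy positions 9–11 → each gets rank 9.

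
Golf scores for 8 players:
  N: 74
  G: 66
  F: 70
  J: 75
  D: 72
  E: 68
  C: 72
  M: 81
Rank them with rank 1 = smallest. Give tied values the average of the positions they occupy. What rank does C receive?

Sorted (ascending): 66, 68, 70, 72, 72, 74, 75, 81
The 2 values of 72 occupy positions 4–5 → average rank (4+5)/2 = 4.5.
C has value 72 → rank 4.5.

4.5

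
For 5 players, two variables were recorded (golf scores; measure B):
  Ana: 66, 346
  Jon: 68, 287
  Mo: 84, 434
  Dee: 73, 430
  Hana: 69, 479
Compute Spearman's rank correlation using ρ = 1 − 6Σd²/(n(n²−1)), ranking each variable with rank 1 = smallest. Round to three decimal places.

0.600

Ranks of variable 1: 1, 2, 5, 4, 3
Ranks of variable 2: 2, 1, 4, 3, 5
d = r₁ − r₂: -1, 1, 1, 1, -2
d²: 1, 1, 1, 1, 4; Σd² = 8
ρ = 1 − 6·8/(5·24) = 1 − 48/120 = 0.600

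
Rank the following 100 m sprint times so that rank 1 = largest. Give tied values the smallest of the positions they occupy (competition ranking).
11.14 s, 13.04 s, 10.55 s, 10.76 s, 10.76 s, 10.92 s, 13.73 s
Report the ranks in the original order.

Sorted (descending): 13.73, 13.04, 11.14, 10.92, 10.76, 10.76, 10.55
The 2 values of 10.76 occupy positions 5–6 → each gets rank 5.

3, 2, 7, 5, 5, 4, 1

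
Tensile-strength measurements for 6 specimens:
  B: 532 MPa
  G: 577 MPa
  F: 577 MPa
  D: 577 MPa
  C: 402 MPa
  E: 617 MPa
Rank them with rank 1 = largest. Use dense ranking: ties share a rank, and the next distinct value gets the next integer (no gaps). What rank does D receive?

Sorted (descending): 617, 577, 577, 577, 532, 402
The 3 values of 577 share dense rank 2.
Remaining distinct values take the next consecutive integers.
D has value 577 MPa → rank 2.

2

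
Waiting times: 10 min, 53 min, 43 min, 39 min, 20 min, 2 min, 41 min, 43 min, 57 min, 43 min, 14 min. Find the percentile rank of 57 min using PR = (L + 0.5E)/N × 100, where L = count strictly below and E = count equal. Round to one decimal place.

95.5

N = 11.
Strictly below 57: 10. Equal to 57: 1.
PR = (10 + 0.5·1)/11 × 100 = 95.5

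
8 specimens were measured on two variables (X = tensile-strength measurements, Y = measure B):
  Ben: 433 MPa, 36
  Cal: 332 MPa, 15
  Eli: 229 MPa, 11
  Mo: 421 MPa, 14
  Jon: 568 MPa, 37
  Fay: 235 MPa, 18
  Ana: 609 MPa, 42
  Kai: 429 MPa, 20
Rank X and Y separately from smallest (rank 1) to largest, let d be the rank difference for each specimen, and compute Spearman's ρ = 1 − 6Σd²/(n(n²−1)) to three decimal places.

0.905

Ranks of variable 1: 6, 3, 1, 4, 7, 2, 8, 5
Ranks of variable 2: 6, 3, 1, 2, 7, 4, 8, 5
d = r₁ − r₂: 0, 0, 0, 2, 0, -2, 0, 0
d²: 0, 0, 0, 4, 0, 4, 0, 0; Σd² = 8
ρ = 1 − 6·8/(8·63) = 1 − 48/504 = 0.905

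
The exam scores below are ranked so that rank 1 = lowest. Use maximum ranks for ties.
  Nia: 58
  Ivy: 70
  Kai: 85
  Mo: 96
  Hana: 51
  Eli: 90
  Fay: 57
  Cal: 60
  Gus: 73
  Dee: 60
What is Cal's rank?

Sorted (ascending): 51, 57, 58, 60, 60, 70, 73, 85, 90, 96
The 2 values of 60 occupy positions 4–5 → each gets rank 5.
Cal has value 60 → rank 5.

5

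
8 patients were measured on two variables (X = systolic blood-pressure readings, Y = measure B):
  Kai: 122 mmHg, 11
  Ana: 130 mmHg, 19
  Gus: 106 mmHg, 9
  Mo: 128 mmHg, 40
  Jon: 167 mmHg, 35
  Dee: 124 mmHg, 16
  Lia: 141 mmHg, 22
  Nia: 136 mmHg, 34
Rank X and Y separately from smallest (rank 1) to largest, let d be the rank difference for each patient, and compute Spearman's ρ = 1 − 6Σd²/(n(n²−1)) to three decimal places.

0.738

Ranks of variable 1: 2, 5, 1, 4, 8, 3, 7, 6
Ranks of variable 2: 2, 4, 1, 8, 7, 3, 5, 6
d = r₁ − r₂: 0, 1, 0, -4, 1, 0, 2, 0
d²: 0, 1, 0, 16, 1, 0, 4, 0; Σd² = 22
ρ = 1 − 6·22/(8·63) = 1 − 132/504 = 0.738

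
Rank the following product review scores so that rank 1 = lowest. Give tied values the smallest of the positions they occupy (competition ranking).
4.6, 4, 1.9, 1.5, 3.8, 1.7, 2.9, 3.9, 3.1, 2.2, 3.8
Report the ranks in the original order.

11, 10, 3, 1, 7, 2, 5, 9, 6, 4, 7

Sorted (ascending): 1.5, 1.7, 1.9, 2.2, 2.9, 3.1, 3.8, 3.8, 3.9, 4, 4.6
The 2 values of 3.8 occupy positions 7–8 → each gets rank 7.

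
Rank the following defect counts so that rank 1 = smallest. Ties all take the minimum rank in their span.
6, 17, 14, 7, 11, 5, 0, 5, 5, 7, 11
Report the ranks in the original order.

5, 11, 10, 6, 8, 2, 1, 2, 2, 6, 8

Sorted (ascending): 0, 5, 5, 5, 6, 7, 7, 11, 11, 14, 17
The 3 values of 5 occupy positions 2–4 → each gets rank 2.
The 2 values of 7 occupy positions 6–7 → each gets rank 6.
The 2 values of 11 occupy positions 8–9 → each gets rank 8.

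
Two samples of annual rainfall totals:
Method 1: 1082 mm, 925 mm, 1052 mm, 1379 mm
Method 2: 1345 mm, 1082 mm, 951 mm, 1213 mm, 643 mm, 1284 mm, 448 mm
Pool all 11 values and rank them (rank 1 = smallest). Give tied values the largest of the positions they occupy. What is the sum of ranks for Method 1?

Sorted (ascending): 448, 643, 925, 951, 1052, 1082, 1082, 1213, 1284, 1345, 1379
The 2 values of 1082 occupy positions 6–7 → each gets rank 7.
Method 1 values → pooled ranks: 1082→7, 925→3, 1052→5, 1379→11
Rank sum = 7 + 3 + 5 + 11 = 26

26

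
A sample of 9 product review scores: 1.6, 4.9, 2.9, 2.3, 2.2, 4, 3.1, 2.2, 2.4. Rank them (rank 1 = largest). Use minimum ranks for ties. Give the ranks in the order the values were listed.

9, 1, 4, 6, 7, 2, 3, 7, 5

Sorted (descending): 4.9, 4, 3.1, 2.9, 2.4, 2.3, 2.2, 2.2, 1.6
The 2 values of 2.2 occupy positions 7–8 → each gets rank 7.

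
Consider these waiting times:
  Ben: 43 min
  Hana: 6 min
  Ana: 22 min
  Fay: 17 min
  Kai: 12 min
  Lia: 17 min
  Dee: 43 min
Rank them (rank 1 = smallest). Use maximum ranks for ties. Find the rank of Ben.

7

Sorted (ascending): 6, 12, 17, 17, 22, 43, 43
The 2 values of 17 occupy positions 3–4 → each gets rank 4.
The 2 values of 43 occupy positions 6–7 → each gets rank 7.
Ben has value 43 min → rank 7.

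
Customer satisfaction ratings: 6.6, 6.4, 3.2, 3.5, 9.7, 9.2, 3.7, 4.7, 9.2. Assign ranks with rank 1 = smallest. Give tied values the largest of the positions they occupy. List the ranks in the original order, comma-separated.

6, 5, 1, 2, 9, 8, 3, 4, 8

Sorted (ascending): 3.2, 3.5, 3.7, 4.7, 6.4, 6.6, 9.2, 9.2, 9.7
The 2 values of 9.2 occupy positions 7–8 → each gets rank 8.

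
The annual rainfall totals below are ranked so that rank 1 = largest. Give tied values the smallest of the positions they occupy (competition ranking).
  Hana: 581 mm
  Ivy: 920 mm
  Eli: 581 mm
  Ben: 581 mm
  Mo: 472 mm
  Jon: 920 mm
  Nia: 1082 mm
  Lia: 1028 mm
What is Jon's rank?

3

Sorted (descending): 1082, 1028, 920, 920, 581, 581, 581, 472
The 2 values of 920 occupy positions 3–4 → each gets rank 3.
The 3 values of 581 occupy positions 5–7 → each gets rank 5.
Jon has value 920 mm → rank 3.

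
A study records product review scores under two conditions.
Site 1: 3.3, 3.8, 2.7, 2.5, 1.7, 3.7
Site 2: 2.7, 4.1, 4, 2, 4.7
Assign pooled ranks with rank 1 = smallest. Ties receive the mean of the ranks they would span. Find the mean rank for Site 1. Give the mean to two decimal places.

Sorted (ascending): 1.7, 2, 2.5, 2.7, 2.7, 3.3, 3.7, 3.8, 4, 4.1, 4.7
The 2 values of 2.7 occupy positions 4–5 → average rank (4+5)/2 = 4.5.
Site 1 values → pooled ranks: 3.3→6, 3.8→8, 2.7→4.5, 2.5→3, 1.7→1, 3.7→7
Mean rank = (6 + 8 + 4.5 + 3 + 1 + 7) / 6 = 4.92

4.92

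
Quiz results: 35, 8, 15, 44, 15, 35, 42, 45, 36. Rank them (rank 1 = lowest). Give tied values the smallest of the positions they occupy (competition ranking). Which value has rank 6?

36

Sorted (ascending): 8, 15, 15, 35, 35, 36, 42, 44, 45
The 2 values of 15 occupy positions 2–3 → each gets rank 2.
The 2 values of 35 occupy positions 4–5 → each gets rank 4.
Rank 6 → value 36.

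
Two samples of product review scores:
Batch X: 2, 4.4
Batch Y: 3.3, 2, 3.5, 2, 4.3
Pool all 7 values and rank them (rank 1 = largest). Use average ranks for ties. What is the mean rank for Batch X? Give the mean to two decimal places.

Sorted (descending): 4.4, 4.3, 3.5, 3.3, 2, 2, 2
The 3 values of 2 occupy positions 5–7 → average rank 6.
Batch X values → pooled ranks: 2→6, 4.4→1
Mean rank = (6 + 1) / 2 = 3.50

3.50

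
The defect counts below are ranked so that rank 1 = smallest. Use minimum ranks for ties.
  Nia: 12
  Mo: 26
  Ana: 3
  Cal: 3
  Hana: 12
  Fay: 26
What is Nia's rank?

3

Sorted (ascending): 3, 3, 12, 12, 26, 26
The 2 values of 3 occupy positions 1–2 → each gets rank 1.
The 2 values of 12 occupy positions 3–4 → each gets rank 3.
The 2 values of 26 occupy positions 5–6 → each gets rank 5.
Nia has value 12 → rank 3.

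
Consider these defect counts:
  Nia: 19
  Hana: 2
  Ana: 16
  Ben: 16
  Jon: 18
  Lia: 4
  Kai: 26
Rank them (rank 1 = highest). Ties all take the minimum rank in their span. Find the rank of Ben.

4

Sorted (descending): 26, 19, 18, 16, 16, 4, 2
The 2 values of 16 occupy positions 4–5 → each gets rank 4.
Ben has value 16 → rank 4.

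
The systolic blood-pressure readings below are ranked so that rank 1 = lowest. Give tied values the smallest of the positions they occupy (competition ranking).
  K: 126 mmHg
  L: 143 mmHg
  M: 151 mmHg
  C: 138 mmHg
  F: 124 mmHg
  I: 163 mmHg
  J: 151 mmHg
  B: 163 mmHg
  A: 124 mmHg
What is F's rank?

1

Sorted (ascending): 124, 124, 126, 138, 143, 151, 151, 163, 163
The 2 values of 124 occupy positions 1–2 → each gets rank 1.
The 2 values of 151 occupy positions 6–7 → each gets rank 6.
The 2 values of 163 occupy positions 8–9 → each gets rank 8.
F has value 124 mmHg → rank 1.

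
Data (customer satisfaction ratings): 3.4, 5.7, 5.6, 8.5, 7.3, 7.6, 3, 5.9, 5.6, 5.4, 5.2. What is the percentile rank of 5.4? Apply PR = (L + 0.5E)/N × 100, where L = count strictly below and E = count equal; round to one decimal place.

N = 11.
Strictly below 5.4: 3. Equal to 5.4: 1.
PR = (3 + 0.5·1)/11 × 100 = 31.8

31.8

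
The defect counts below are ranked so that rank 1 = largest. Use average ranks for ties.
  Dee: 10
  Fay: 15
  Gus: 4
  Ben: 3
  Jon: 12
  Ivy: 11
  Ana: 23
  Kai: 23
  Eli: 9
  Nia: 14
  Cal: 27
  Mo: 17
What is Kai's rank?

Sorted (descending): 27, 23, 23, 17, 15, 14, 12, 11, 10, 9, 4, 3
The 2 values of 23 occupy positions 2–3 → average rank (2+3)/2 = 2.5.
Kai has value 23 → rank 2.5.

2.5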